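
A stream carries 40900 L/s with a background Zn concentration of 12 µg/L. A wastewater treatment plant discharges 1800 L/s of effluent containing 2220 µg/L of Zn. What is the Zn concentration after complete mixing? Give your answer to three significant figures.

105 µg/L

Mass balance: C = (40900·12.00 + 1800·2220) / 42700 = 4487000/42700 = 105.1 µg/L.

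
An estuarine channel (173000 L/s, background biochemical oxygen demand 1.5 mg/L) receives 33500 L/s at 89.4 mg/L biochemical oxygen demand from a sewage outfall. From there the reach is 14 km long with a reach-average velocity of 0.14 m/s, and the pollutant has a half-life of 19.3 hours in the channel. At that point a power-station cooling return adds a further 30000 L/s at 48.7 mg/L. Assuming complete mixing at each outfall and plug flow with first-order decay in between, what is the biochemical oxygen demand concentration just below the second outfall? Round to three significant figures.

11.3 mg/L

Mass balance: C = (173000·1.500 + 33500·89.40) / 206500 = 3254000/206500 = 15.76 mg/L; combined flow 206500 L/s.
Travel time t = 14·1000 / 0.14 = 100000 s = 27.78 h.
Half-life 19.3 h → k = ln 2 / 19.3 = 0.03591 h⁻¹ = 0.8619 d⁻¹.
Applying C = C₀e^(−kt): 15.76 × 0.3688 = 5.812 mg/L.
Second outfall: C = (206500·5.812 + 30000·48.70)/236500 = 11.25 mg/L.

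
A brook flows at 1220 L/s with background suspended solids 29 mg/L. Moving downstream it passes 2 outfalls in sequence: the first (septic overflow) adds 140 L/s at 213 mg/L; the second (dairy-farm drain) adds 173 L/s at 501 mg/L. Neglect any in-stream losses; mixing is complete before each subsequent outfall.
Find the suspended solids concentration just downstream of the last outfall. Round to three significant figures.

After outfall 1: Q = 1220 + 140.0 = 1360 L/s; C = (1220·29.00 + 140.0·213.0)/1360 = 47.94 mg/L.
After outfall 2: Q = 1360 + 173.0 = 1533 L/s; C = (1360·47.94 + 173.0·501.0)/1533 = 99.07 mg/L.

99.1 mg/L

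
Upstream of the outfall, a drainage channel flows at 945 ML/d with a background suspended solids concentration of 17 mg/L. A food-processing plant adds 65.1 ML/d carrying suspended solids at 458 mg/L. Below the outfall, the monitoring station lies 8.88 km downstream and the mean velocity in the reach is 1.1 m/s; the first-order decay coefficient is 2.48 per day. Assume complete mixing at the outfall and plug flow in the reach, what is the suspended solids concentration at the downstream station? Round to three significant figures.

36.0 mg/L

Mixed concentration C = ΣQC/ΣQ = (945.0·17.00 + 65.10·458.0) / 1010 = 45880/1010 = 45.42 mg/L.
Travel time t = 8.88·1000 / 1.1 = 8073 s = 2.242 h.
After decay, C = 45.42 × e^(−kt) = 45.42 × 0.7932 = 36.03 mg/L.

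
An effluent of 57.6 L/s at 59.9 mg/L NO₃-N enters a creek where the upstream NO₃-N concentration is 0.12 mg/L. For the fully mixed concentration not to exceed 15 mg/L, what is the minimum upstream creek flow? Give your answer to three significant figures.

Set C_mix = 15: (Q·0.1200 + 57.60·59.90) / (Q + 57.60) = 15
→ Q = 57.60·(59.90 − 15)/(15 − 0.1200) = 173.8 L/s.

174 L/s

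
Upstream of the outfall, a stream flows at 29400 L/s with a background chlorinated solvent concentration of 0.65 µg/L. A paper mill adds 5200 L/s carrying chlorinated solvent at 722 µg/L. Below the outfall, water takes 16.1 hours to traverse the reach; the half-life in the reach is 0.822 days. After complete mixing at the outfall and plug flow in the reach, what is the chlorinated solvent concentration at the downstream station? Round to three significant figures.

61.9 µg/L

Mixed concentration C = ΣQC/ΣQ = (29400·0.6500 + 5200·722.0) / 34600 = 3774000/34600 = 109.1 µg/L.
Half-life 0.822 d → k = ln 2 / 0.822 = 0.8432 d⁻¹.
Applying C = C₀e^(−kt): 109.1 × 0.5680 = 61.94 µg/L.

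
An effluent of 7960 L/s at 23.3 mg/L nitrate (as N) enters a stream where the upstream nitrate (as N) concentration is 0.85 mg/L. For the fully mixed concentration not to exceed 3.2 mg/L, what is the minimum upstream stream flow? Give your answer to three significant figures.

Set C_mix = 3.2: (Q·0.8500 + 7960·23.30) / (Q + 7960) = 3.2
→ Q = 7960·(23.30 − 3.2)/(3.2 − 0.8500) = 68080 L/s.

68100 L/s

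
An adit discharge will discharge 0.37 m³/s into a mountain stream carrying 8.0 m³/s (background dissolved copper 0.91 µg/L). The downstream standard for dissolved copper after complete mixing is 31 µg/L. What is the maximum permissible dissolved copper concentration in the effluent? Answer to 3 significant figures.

At the limit, (Qr·Cr + Qe·Cₑ)/(Qr + Qe) = 31:
Cₑ = (8.370·31 − 8.000·0.9100) / 0.3700 = 681.6 µg/L.

682 µg/L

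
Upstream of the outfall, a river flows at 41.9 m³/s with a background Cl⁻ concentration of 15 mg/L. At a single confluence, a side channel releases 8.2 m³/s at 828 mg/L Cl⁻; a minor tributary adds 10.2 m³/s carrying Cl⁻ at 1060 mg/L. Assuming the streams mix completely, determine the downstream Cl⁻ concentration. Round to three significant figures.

Conservation of mass: C = (41.90·15.00 + 8.200·828.0 + 10.20·1060) / 60.30 = 18230/60.30 = 302.3 mg/L.

302 mg/L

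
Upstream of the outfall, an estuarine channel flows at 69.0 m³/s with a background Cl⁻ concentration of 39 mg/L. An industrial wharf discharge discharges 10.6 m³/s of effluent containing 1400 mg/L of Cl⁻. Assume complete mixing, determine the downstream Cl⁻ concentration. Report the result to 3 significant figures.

220 mg/L

Flow-weighted average: C = (69.00·39.00 + 10.60·1400) / 79.60 = 17530/79.60 = 220.2 mg/L.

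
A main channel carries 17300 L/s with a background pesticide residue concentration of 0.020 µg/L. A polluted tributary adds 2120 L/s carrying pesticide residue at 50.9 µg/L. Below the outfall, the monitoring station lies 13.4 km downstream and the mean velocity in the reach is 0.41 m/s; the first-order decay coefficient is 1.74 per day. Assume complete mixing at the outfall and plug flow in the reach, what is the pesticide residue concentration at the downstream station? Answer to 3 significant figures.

2.89 µg/L

After mixing, C = (17300·0.02000 + 2120·50.90) / 19420 = 108300/19420 = 5.574 µg/L.
Travel time t = 13.4·1000 / 0.41 = 32680 s = 9.079 h.
Applying C = C₀e^(−kt): 5.574 × 0.5178 = 2.886 µg/L.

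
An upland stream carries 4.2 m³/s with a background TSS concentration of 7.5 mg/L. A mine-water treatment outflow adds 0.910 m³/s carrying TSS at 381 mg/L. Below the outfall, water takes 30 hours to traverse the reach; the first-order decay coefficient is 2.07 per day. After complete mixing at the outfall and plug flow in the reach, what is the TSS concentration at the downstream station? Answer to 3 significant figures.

5.57 mg/L

Conservation of mass: C = (4.200·7.500 + 0.9100·381.0) / 5.110 = 378.2/5.110 = 74.01 mg/L.
First-order decay: C = 74.01·exp(−k·t) = 74.01·0.07521 = 5.566 mg/L.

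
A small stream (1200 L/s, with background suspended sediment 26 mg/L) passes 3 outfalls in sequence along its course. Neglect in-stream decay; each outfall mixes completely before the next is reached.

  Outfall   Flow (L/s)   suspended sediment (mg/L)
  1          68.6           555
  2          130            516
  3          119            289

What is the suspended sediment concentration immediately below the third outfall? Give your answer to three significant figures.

Outfall 1: combined Q = 1269 L/s; C = (1200·26.00 + 68.60·555.0)/1269 = 54.61 mg/L.
Outfall 2: combined Q = 1399 L/s; C = (1269·54.61 + 130.0·516.0)/1399 = 97.49 mg/L.
Outfall 3: combined Q = 1518 L/s; C = (1399·97.49 + 119.0·289.0)/1518 = 112.5 mg/L.

113 mg/L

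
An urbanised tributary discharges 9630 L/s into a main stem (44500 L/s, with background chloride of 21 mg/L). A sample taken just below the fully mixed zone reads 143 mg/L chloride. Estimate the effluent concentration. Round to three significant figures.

707 mg/L

Mass balance: 44500·21.00 + 9630·Cₑ = 54130·143.0
→ Cₑ = (54130·143.0 − 44500·21.00) / 9630 = 706.8 mg/L.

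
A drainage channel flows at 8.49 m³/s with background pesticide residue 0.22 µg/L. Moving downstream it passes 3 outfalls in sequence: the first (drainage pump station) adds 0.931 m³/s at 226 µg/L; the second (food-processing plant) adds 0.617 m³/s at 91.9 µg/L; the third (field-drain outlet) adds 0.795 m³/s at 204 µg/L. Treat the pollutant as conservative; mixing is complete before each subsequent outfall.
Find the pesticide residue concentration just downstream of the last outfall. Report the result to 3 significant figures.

39.8 µg/L

After outfall 1: Q = 8.490 + 0.9310 = 9.421 m³/s; C = (8.490·0.2200 + 0.9310·226.0)/9.421 = 22.53 µg/L.
After outfall 2: Q = 9.421 + 0.6170 = 10.04 m³/s; C = (9.421·22.53 + 0.6170·91.90)/10.04 = 26.80 µg/L.
After outfall 3: Q = 10.04 + 0.7950 = 10.83 m³/s; C = (10.04·26.80 + 0.7950·204.0)/10.83 = 39.80 µg/L.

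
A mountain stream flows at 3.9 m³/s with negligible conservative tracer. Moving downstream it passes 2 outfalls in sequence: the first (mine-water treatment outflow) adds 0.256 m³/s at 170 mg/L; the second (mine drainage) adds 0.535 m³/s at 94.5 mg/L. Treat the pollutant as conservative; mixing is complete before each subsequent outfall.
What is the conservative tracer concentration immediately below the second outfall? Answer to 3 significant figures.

20.1 mg/L

After outfall 1: Q = 3.900 + 0.2560 = 4.156 m³/s; C = (3.900·0 + 0.2560·170.0)/4.156 = 10.47 mg/L.
After outfall 2: Q = 4.156 + 0.5350 = 4.691 m³/s; C = (4.156·10.47 + 0.5350·94.50)/4.691 = 20.05 mg/L.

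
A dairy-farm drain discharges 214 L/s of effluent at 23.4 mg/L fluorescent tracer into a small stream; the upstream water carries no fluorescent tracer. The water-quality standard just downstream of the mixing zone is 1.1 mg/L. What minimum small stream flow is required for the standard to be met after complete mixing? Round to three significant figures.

Set C_mix = 1.1: (Q·0 + 214.0·23.40) / (Q + 214.0) = 1.1
→ Q = 214.0·(23.40 − 1.1)/(1.1 − 0) = 4338 L/s.

4340 L/s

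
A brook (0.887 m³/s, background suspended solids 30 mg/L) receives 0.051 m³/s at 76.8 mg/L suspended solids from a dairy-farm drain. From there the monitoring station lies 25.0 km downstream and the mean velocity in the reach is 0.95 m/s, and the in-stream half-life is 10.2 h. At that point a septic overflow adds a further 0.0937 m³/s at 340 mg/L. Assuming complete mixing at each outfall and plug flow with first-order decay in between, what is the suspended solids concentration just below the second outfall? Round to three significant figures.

48.9 mg/L

Flow-weighted average: C = (0.8870·30.00 + 0.05100·76.80) / 0.9380 = 30.53/0.9380 = 32.54 mg/L; combined flow 0.9380 m³/s.
Travel time t = 25.0·1000 / 0.95 = 26320 s = 7.310 h.
Half-life 10.2 h → k = ln 2 / 10.2 = 0.06796 h⁻¹ = 1.631 d⁻¹.
First-order decay: C = 32.54·exp(−k·t) = 32.54·0.6085 = 19.80 mg/L.
Second outfall: C = (0.9380·19.80 + 0.09370·340.0)/1.032 = 48.88 mg/L.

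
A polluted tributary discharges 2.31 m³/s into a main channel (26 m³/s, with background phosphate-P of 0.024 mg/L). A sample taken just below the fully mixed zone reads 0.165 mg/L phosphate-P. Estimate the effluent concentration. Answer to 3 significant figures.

Mass balance: 26.00·0.02400 + 2.310·Cₑ = 28.31·0.1650
→ Cₑ = (28.31·0.1650 − 26.00·0.02400) / 2.310 = 1.752 mg/L.

1.75 mg/L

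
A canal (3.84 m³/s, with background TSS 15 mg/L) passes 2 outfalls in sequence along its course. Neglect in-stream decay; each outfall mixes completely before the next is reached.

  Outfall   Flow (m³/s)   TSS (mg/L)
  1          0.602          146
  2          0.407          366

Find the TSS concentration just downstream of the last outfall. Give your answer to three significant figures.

60.7 mg/L

Below outfall 1: Q → 4.442 m³/s, C = (3.840·15.00 + 0.6020·146.0)/4.442 = 32.75 mg/L.
Below outfall 2: Q → 4.849 m³/s, C = (4.442·32.75 + 0.4070·366.0)/4.849 = 60.72 mg/L.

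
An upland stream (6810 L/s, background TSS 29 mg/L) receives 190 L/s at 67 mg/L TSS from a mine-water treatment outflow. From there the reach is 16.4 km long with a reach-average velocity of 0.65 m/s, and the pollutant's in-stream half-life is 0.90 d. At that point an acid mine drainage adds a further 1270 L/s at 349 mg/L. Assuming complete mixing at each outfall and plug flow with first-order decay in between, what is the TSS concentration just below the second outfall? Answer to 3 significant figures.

73.9 mg/L

Conservation of mass: C = (6810·29.00 + 190.0·67.00) / 7000 = 210200/7000 = 30.03 mg/L; combined flow 7000 L/s.
Travel time t = 16.4·1000 / 0.65 = 25230 s = 7.009 h.
Half-life 0.90 d → k = ln 2 / 0.90 = 0.7702 d⁻¹.
First-order decay: C = 30.03·exp(−k·t) = 30.03·0.7986 = 23.98 mg/L.
At the second outfall, C = (7000·23.98 + 1270·349.0) / (7000 + 1270) = 73.89 mg/L.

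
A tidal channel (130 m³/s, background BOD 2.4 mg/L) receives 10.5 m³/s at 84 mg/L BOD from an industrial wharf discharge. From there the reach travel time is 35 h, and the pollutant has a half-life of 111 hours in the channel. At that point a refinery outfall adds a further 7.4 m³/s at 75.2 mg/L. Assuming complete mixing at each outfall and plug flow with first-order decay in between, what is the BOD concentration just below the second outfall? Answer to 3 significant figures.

10.3 mg/L

Mass balance: C = (130.0·2.400 + 10.50·84.00) / 140.5 = 1194/140.5 = 8.498 mg/L; combined flow 140.5 m³/s.
Half-life 111 h → k = ln 2 / 111 = 0.006245 h⁻¹ = 0.1499 d⁻¹.
First-order decay: C = 8.498·exp(−k·t) = 8.498·0.8037 = 6.830 mg/L.
At the second outfall, C = (140.5·6.830 + 7.400·75.20) / (140.5 + 7.400) = 10.25 mg/L.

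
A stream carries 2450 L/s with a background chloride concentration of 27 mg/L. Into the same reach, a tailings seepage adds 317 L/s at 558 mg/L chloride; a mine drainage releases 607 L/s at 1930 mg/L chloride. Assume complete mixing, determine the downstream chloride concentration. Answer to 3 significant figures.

Mass balance: C = (2450·27.00 + 317.0·558.0 + 607.0·1930) / 3374 = 1415000/3374 = 419.2 mg/L.

419 mg/L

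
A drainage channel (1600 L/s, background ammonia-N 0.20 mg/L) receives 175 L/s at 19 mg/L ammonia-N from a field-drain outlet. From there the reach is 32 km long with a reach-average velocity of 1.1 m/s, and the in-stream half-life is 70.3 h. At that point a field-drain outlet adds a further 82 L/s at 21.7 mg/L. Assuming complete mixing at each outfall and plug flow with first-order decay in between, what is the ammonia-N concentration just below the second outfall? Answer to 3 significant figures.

2.77 mg/L

Mass balance: C = (1600·0.2000 + 175.0·19.00) / 1775 = 3645/1775 = 2.054 mg/L; combined flow 1775 L/s.
Travel time t = 32·1000 / 1.1 = 29090 s = 8.081 h.
Half-life 70.3 h → k = ln 2 / 70.3 = 0.009860 h⁻¹ = 0.2366 d⁻¹.
Decay over the reach: 2.054·exp(−kt) = 2.054·0.9234 = 1.896 mg/L.
At the second outfall, C = (1775·1.896 + 82.00·21.70) / (1775 + 82.00) = 2.771 mg/L.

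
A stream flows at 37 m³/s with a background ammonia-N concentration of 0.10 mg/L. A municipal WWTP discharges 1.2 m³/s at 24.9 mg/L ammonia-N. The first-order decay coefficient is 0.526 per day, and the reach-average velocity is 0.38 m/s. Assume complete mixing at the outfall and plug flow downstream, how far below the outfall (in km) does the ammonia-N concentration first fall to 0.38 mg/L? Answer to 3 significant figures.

Mixed concentration C = ΣQC/ΣQ = (37.00·0.1000 + 1.200·24.90) / 38.20 = 33.58/38.20 = 0.8791 mg/L.
Set 0.8791·exp(−k·t) = 0.38 → t = ln(0.8791/0.38)/k = 137800 s = 38.27 h.
Distance = v·t = 0.38·137800 = 52350 m = 52.35 km.

52.3 km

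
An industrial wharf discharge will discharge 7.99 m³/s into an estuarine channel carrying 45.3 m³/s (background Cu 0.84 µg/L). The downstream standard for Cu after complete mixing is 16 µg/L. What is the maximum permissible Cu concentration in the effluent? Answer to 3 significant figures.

102 µg/L

At the limit, (Qr·Cr + Qe·Cₑ)/(Qr + Qe) = 16:
Cₑ = (53.29·16 − 45.30·0.8400) / 7.990 = 102.0 µg/L.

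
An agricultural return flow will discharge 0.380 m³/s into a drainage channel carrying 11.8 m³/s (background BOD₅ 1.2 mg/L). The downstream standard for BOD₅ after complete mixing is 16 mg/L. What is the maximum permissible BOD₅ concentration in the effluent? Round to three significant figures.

476 mg/L

At the limit, (Qr·Cr + Qe·Cₑ)/(Qr + Qe) = 16:
Cₑ = (12.18·16 − 11.80·1.200) / 0.3800 = 475.6 mg/L.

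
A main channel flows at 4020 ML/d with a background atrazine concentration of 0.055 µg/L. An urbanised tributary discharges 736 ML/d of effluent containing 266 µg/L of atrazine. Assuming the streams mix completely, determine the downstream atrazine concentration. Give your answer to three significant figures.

After mixing, C = (4020·0.05500 + 736.0·266.0) / 4756 = 196000/4756 = 41.21 µg/L.

41.2 µg/L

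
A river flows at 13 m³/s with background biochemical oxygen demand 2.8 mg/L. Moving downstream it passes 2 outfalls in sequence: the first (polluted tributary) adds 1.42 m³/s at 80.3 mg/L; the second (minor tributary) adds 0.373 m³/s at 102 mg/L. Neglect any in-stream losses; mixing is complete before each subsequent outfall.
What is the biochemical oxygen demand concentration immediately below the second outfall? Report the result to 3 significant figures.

After outfall 1: Q = 13.00 + 1.420 = 14.42 m³/s; C = (13.00·2.800 + 1.420·80.30)/14.42 = 10.43 mg/L.
After outfall 2: Q = 14.42 + 0.3730 = 14.79 m³/s; C = (14.42·10.43 + 0.3730·102.0)/14.79 = 12.74 mg/L.

12.7 mg/L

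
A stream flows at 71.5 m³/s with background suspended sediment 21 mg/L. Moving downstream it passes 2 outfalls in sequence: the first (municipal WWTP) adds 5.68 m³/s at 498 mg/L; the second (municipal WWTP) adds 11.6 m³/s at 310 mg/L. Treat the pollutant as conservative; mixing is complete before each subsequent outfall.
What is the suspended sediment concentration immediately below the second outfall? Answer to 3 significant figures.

89.3 mg/L

Outfall 1: combined Q = 77.18 m³/s; C = (71.50·21.00 + 5.680·498.0)/77.18 = 56.10 mg/L.
Outfall 2: combined Q = 88.78 m³/s; C = (77.18·56.10 + 11.60·310.0)/88.78 = 89.28 mg/L.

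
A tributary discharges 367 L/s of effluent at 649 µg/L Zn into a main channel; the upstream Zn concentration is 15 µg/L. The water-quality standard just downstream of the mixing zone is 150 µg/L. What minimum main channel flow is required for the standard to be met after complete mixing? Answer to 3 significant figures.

Set C_mix = 150: (Q·15.00 + 367.0·649.0) / (Q + 367.0) = 150
→ Q = 367.0·(649.0 − 150)/(150 − 15.00) = 1357 L/s.

1360 L/s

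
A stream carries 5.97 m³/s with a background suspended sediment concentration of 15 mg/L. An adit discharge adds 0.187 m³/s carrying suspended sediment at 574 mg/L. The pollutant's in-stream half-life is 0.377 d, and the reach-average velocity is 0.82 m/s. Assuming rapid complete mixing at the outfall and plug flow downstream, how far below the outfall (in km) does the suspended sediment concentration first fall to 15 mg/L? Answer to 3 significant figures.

After mixing, C = (5.970·15.00 + 0.1870·574.0) / 6.157 = 196.9/6.157 = 31.98 mg/L.
Half-life 0.377 d → k = ln 2 / 0.377 = 1.839 d⁻¹.
Set 31.98·exp(−k·t) = 15 → t = ln(31.98/15)/k = 35570 s = 9.881 h.
Distance = v·t = 0.82·35570 = 29170 m = 29.17 km.

29.2 km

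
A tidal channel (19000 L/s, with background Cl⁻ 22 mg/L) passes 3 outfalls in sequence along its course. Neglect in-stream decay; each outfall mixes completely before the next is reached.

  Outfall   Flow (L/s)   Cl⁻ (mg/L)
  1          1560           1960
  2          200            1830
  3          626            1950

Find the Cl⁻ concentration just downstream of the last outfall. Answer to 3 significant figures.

Below outfall 1: Q → 20560 L/s, C = (19000·22.00 + 1560·1960)/20560 = 169.0 mg/L.
Below outfall 2: Q → 20760 L/s, C = (20560·169.0 + 200.0·1830)/20760 = 185.0 mg/L.
Below outfall 3: Q → 21390 L/s, C = (20760·185.0 + 626.0·1950)/21390 = 236.7 mg/L.

237 mg/L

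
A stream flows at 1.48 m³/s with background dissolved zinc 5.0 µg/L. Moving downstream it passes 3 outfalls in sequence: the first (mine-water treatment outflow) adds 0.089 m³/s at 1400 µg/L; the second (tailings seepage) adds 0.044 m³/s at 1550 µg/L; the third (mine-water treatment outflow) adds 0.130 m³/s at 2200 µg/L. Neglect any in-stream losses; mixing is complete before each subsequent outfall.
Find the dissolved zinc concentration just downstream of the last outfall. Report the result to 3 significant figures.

279 µg/L

Outfall 1: combined Q = 1.569 m³/s; C = (1.480·5.000 + 0.08900·1400)/1.569 = 84.13 µg/L.
Outfall 2: combined Q = 1.613 m³/s; C = (1.569·84.13 + 0.04400·1550)/1.613 = 124.1 µg/L.
Outfall 3: combined Q = 1.743 m³/s; C = (1.613·124.1 + 0.1300·2200)/1.743 = 278.9 µg/L.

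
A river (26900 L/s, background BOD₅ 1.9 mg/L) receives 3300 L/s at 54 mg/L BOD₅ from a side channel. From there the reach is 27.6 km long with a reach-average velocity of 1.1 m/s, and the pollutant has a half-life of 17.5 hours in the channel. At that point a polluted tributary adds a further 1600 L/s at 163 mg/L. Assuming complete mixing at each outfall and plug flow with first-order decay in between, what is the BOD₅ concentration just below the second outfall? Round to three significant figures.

13.7 mg/L

Flow-weighted average: C = (26900·1.900 + 3300·54.00) / 30200 = 229300/30200 = 7.593 mg/L; combined flow 30200 L/s.
Travel time t = 27.6·1000 / 1.1 = 25090 s = 6.970 h.
Half-life 17.5 h → k = ln 2 / 17.5 = 0.03961 h⁻¹ = 0.9506 d⁻¹.
After decay, C = 7.593 × e^(−kt) = 7.593 × 0.7588 = 5.761 mg/L.
At the second outfall, C = (30200·5.761 + 1600·163.0) / (30200 + 1600) = 13.67 mg/L.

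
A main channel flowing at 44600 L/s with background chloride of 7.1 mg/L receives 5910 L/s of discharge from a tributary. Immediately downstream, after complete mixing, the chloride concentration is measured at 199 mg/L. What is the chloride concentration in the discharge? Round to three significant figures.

1650 mg/L

Mass balance: 44600·7.100 + 5910·Cₑ = 50510·199.0
→ Cₑ = (50510·199.0 − 44600·7.100) / 5910 = 1647 mg/L.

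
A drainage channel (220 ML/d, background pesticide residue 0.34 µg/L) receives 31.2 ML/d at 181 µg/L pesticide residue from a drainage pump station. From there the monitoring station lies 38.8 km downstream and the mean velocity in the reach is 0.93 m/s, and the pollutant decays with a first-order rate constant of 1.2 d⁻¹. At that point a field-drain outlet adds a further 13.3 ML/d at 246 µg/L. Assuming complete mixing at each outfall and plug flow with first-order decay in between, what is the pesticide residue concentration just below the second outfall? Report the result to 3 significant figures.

After mixing, C = (220.0·0.3400 + 31.20·181.0) / 251.2 = 5722/251.2 = 22.78 µg/L; combined flow 251.2 ML/d.
Travel time t = 38.8·1000 / 0.93 = 41720 s = 11.59 h.
First-order decay: C = 22.78·exp(−k·t) = 22.78·0.5602 = 12.76 µg/L.
At the second outfall, C = (251.2·12.76 + 13.30·246.0) / (251.2 + 13.30) = 24.49 µg/L.

24.5 µg/L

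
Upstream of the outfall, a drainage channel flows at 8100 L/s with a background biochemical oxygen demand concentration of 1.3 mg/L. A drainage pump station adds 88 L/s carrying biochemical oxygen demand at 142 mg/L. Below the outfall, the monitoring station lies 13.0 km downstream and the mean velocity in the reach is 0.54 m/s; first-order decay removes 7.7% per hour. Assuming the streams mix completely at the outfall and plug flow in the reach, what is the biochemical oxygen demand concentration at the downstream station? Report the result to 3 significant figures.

Flow-weighted average: C = (8100·1.300 + 88.00·142.0) / 8188 = 23030/8188 = 2.812 mg/L.
Travel time t = 13.0·1000 / 0.54 = 24070 s = 6.687 h.
7.7%/h lost → k = −ln(1 − 0.077) = 0.08013 h⁻¹.
Decay over the reach: 2.812·exp(−kt) = 2.812·0.5852 = 1.646 mg/L.

1.65 mg/L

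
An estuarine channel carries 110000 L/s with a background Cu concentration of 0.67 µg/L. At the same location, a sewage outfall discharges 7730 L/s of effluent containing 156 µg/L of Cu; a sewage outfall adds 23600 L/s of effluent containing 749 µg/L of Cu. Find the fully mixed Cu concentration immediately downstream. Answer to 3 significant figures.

Mass balance: C = (110000·0.6700 + 7730·156.0 + 23600·749.0) / 141300 = 18960000/141300 = 134.1 µg/L.

134 µg/L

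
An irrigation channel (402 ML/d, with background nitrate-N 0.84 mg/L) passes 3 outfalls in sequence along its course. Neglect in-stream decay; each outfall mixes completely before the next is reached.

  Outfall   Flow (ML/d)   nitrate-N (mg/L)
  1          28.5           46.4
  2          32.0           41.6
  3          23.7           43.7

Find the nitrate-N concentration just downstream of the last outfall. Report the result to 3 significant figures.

8.28 mg/L

Outfall 1: combined Q = 430.5 ML/d; C = (402.0·0.8400 + 28.50·46.40)/430.5 = 3.856 mg/L.
Outfall 2: combined Q = 462.5 ML/d; C = (430.5·3.856 + 32.00·41.60)/462.5 = 6.468 mg/L.
Outfall 3: combined Q = 486.2 ML/d; C = (462.5·6.468 + 23.70·43.70)/486.2 = 8.283 mg/L.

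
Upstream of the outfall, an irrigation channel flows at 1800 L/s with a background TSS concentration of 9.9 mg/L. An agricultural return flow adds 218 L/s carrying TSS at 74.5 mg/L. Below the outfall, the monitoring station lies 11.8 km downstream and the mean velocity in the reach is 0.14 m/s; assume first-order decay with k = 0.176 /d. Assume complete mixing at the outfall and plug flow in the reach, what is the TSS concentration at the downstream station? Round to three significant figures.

14.2 mg/L

Mass balance: C = (1800·9.900 + 218.0·74.50) / 2018 = 34060/2018 = 16.88 mg/L.
Travel time t = 11.8·1000 / 0.14 = 84290 s = 23.41 h.
Applying C = C₀e^(−kt): 16.88 × 0.8422 = 14.22 mg/L.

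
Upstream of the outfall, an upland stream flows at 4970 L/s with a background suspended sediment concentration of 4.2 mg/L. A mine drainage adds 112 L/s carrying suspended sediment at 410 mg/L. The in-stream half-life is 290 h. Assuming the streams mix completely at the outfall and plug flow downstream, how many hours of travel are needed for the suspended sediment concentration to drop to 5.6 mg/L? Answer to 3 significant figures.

357 h

Mixed concentration C = ΣQC/ΣQ = (4970·4.200 + 112.0·410.0) / 5082 = 66790/5082 = 13.14 mg/L.
Half-life 290 h → k = ln 2 / 290 = 0.002390 h⁻¹ = 0.05736 d⁻¹.
13.14·exp(−k·t) = 5.6 → t = ln(13.14/5.6)/k = 1285000 s = 356.9 h.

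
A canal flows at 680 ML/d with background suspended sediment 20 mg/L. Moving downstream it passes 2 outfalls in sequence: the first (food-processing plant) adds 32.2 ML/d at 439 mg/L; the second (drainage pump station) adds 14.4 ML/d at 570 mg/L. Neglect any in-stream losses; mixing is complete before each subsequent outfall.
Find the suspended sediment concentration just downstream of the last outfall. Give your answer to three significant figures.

Below outfall 1: Q → 712.2 ML/d, C = (680.0·20.00 + 32.20·439.0)/712.2 = 38.94 mg/L.
Below outfall 2: Q → 726.6 ML/d, C = (712.2·38.94 + 14.40·570.0)/726.6 = 49.47 mg/L.

49.5 mg/L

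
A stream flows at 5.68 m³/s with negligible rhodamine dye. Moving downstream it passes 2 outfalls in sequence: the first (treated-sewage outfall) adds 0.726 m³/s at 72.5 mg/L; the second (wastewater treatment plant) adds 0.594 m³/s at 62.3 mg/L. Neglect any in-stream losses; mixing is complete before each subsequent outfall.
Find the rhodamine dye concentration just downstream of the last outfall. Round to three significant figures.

12.8 mg/L

Below outfall 1: Q → 6.406 m³/s, C = (5.680·0 + 0.7260·72.50)/6.406 = 8.217 mg/L.
Below outfall 2: Q → 7.000 m³/s, C = (6.406·8.217 + 0.5940·62.30)/7.000 = 12.81 mg/L.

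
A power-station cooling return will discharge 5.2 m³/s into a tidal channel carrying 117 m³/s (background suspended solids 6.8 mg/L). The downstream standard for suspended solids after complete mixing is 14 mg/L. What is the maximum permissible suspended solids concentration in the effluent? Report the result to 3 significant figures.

176 mg/L

At the limit, (Qr·Cr + Qe·Cₑ)/(Qr + Qe) = 14:
Cₑ = (122.2·14 − 117.0·6.800) / 5.200 = 176.0 mg/L.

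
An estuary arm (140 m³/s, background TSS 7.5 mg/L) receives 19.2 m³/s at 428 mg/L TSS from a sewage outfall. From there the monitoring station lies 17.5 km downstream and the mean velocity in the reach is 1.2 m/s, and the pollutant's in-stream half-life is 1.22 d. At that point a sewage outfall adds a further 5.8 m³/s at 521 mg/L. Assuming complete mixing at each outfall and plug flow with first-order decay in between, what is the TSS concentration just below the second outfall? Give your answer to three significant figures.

69.3 mg/L

After mixing, C = (140.0·7.500 + 19.20·428.0) / 159.2 = 9268/159.2 = 58.21 mg/L; combined flow 159.2 m³/s.
Travel time t = 17.5·1000 / 1.2 = 14580 s = 4.051 h.
Half-life 1.22 d → k = ln 2 / 1.22 = 0.5682 d⁻¹.
Applying C = C₀e^(−kt): 58.21 × 0.9086 = 52.89 mg/L.
At the second outfall, C = (159.2·52.89 + 5.800·521.0) / (159.2 + 5.800) = 69.35 mg/L.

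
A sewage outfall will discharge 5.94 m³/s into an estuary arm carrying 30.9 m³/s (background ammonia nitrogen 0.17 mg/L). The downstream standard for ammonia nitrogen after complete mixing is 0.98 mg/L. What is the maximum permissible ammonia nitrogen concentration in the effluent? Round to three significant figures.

At the limit, (Qr·Cr + Qe·Cₑ)/(Qr + Qe) = 0.98:
Cₑ = (36.84·0.98 − 30.90·0.1700) / 5.940 = 5.194 mg/L.

5.19 mg/L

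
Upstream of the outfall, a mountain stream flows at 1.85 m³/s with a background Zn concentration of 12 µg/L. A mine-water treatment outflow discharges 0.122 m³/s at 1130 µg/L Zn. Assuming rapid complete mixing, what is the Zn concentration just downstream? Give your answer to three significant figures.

Mass balance: C = (1.850·12.00 + 0.1220·1130) / 1.972 = 160.1/1.972 = 81.17 µg/L.

81.2 µg/L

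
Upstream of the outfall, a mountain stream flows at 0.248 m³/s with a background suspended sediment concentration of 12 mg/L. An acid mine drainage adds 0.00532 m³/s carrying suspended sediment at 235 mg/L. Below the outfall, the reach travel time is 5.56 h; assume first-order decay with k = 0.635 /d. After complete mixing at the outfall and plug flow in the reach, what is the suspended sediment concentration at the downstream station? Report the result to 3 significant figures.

Mixed concentration C = ΣQC/ΣQ = (0.2480·12.00 + 0.005320·235.0) / 0.2533 = 4.226/0.2533 = 16.68 mg/L.
First-order decay: C = 16.68·exp(−k·t) = 16.68·0.8632 = 14.40 mg/L.

14.4 mg/L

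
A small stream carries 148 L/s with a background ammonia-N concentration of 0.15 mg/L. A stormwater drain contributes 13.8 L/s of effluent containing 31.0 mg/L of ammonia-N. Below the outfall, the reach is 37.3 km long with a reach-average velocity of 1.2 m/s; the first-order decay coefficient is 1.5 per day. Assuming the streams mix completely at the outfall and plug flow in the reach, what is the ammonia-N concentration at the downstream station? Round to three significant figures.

Mixed concentration C = ΣQC/ΣQ = (148.0·0.1500 + 13.80·31.00) / 161.8 = 450.0/161.8 = 2.781 mg/L.
Travel time t = 37.3·1000 / 1.2 = 31080 s = 8.634 h.
First-order decay: C = 2.781·exp(−k·t) = 2.781·0.5830 = 1.621 mg/L.

1.62 mg/L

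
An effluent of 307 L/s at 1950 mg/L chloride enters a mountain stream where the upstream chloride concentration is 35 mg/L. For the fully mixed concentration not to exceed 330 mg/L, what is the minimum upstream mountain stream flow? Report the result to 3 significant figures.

1690 L/s

Set C_mix = 330: (Q·35.00 + 307.0·1950) / (Q + 307.0) = 330
→ Q = 307.0·(1950 − 330)/(330 − 35.00) = 1686 L/s.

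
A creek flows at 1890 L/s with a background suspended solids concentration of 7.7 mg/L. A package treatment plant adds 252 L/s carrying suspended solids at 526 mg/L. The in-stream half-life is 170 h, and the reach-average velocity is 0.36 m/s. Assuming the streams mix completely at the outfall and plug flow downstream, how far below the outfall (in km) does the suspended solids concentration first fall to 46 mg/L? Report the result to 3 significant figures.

127 km

Mixed concentration C = ΣQC/ΣQ = (1890·7.700 + 252.0·526.0) / 2142 = 147100/2142 = 68.68 mg/L.
Half-life 170 h → k = ln 2 / 170 = 0.004077 h⁻¹ = 0.09786 d⁻¹.
Set 68.68·exp(−k·t) = 46 → t = ln(68.68/46)/k = 353800 s = 98.29 h.
Distance = v·t = 0.36·353800 = 127400 m = 127.4 km.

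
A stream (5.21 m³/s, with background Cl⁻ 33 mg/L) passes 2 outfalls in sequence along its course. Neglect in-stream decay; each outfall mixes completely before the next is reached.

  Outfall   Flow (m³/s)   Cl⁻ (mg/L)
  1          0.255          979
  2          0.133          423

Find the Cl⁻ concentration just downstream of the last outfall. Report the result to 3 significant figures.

Below outfall 1: Q → 5.465 m³/s, C = (5.210·33.00 + 0.2550·979.0)/5.465 = 77.14 mg/L.
Below outfall 2: Q → 5.598 m³/s, C = (5.465·77.14 + 0.1330·423.0)/5.598 = 85.36 mg/L.

85.4 mg/L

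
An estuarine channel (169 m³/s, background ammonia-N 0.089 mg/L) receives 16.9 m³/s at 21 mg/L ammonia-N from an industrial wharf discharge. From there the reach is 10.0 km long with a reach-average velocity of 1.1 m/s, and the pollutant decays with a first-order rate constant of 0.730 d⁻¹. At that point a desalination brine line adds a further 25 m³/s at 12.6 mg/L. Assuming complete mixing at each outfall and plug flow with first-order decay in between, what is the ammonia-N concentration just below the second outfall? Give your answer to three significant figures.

3.12 mg/L

Mixed concentration C = ΣQC/ΣQ = (169.0·0.08900 + 16.90·21.00) / 185.9 = 369.9/185.9 = 1.990 mg/L; combined flow 185.9 m³/s.
Travel time t = 10.0·1000 / 1.1 = 9091 s = 2.525 h.
After decay, C = 1.990 × e^(−kt) = 1.990 × 0.9261 = 1.843 mg/L.
Second outfall: C = (185.9·1.843 + 25.00·12.60)/210.9 = 3.118 mg/L.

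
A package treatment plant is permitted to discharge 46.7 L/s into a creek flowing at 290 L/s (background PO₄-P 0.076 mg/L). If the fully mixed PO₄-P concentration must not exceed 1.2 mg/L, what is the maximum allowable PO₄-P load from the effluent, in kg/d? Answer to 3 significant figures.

Mass balance at the limit: 290.0·0.07600 + 46.70·Cₑ = 336.7·1.2 → Cₑ = 8.180 mg/L.
46.70 L/s = 0.04670 m³/s. Load = 0.04670 m³/s × 8.180 g/m³ × 86 400 s/d = 33.00 kg/d.

33.0 kg/d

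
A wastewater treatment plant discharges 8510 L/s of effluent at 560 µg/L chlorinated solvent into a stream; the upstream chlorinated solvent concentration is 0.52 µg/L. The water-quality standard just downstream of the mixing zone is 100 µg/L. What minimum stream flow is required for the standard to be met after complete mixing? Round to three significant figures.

Set C_mix = 100: (Q·0.5200 + 8510·560.0) / (Q + 8510) = 100
→ Q = 8510·(560.0 − 100)/(100 − 0.5200) = 39350 L/s.

39400 L/s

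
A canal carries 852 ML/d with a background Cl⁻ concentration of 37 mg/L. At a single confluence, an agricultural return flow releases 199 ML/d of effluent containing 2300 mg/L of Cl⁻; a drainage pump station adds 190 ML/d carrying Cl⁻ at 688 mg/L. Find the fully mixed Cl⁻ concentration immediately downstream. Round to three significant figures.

Mass balance: C = (852.0·37.00 + 199.0·2300 + 190.0·688.0) / 1241 = 619900/1241 = 499.6 mg/L.

500 mg/L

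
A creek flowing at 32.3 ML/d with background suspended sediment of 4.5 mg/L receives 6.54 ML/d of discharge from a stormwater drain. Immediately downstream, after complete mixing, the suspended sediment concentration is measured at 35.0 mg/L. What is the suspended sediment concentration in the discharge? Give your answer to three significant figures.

186 mg/L

Mass balance: 32.30·4.500 + 6.540·Cₑ = 38.84·35.00
→ Cₑ = (38.84·35.00 − 32.30·4.500) / 6.540 = 185.6 mg/L.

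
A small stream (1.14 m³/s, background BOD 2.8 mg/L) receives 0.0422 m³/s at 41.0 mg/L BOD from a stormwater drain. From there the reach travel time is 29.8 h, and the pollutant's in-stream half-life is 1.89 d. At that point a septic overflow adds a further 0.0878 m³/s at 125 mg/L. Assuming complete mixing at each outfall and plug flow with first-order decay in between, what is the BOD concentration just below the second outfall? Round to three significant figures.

After mixing, C = (1.140·2.800 + 0.04220·41.00) / 1.182 = 4.922/1.182 = 4.164 mg/L; combined flow 1.182 m³/s.
Half-life 1.89 d → k = ln 2 / 1.89 = 0.3667 d⁻¹.
First-order decay: C = 4.164·exp(−k·t) = 4.164·0.6342 = 2.641 mg/L.
Second outfall: C = (1.182·2.641 + 0.08780·125.0)/1.270 = 11.10 mg/L.

11.1 mg/L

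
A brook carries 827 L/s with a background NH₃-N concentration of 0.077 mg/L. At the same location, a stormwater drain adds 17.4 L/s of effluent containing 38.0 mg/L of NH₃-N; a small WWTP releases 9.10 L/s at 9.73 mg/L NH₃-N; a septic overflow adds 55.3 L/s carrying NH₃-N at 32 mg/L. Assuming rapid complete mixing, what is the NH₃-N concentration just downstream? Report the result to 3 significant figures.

2.84 mg/L

Mass balance: C = (827.0·0.07700 + 17.40·38.00 + 9.100·9.730 + 55.30·32.00) / 908.8 = 2583/908.8 = 2.842 mg/L.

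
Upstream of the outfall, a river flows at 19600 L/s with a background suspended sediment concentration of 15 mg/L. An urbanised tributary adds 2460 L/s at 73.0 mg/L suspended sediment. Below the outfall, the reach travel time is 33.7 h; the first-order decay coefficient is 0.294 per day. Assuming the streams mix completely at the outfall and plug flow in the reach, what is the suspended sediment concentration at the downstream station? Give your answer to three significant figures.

14.2 mg/L

Mass balance: C = (19600·15.00 + 2460·73.00) / 22060 = 473600/22060 = 21.47 mg/L.
First-order decay: C = 21.47·exp(−k·t) = 21.47·0.6618 = 14.21 mg/L.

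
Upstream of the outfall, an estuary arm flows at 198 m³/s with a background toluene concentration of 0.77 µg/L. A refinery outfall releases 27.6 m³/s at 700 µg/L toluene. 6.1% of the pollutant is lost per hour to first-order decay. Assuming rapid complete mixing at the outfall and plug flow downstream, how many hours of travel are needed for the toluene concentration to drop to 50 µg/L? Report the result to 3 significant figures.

Conservation of mass: C = (198.0·0.7700 + 27.60·700.0) / 225.6 = 19470/225.6 = 86.31 µg/L.
6.1%/h lost → k = −ln(1 − 0.061) = 0.06294 h⁻¹.
86.31·exp(−k·t) = 50 → t = ln(86.31/50)/k = 31230 s = 8.674 h.

8.67 h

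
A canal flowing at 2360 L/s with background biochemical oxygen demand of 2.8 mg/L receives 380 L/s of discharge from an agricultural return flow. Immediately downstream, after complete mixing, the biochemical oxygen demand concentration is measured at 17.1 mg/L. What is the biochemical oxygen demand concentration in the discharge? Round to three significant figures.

106 mg/L

Mass balance: 2360·2.800 + 380.0·Cₑ = 2740·17.10
→ Cₑ = (2740·17.10 − 2360·2.800) / 380.0 = 105.9 mg/L.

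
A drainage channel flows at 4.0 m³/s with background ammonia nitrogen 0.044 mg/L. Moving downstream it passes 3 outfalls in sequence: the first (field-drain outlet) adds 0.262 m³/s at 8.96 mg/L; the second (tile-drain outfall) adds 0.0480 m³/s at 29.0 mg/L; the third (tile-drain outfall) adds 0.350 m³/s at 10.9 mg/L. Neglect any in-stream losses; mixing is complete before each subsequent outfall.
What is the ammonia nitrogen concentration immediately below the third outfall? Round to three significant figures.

1.66 mg/L

Below outfall 1: Q → 4.262 m³/s, C = (4.000·0.04400 + 0.2620·8.960)/4.262 = 0.5921 mg/L.
Below outfall 2: Q → 4.310 m³/s, C = (4.262·0.5921 + 0.04800·29.00)/4.310 = 0.9085 mg/L.
Below outfall 3: Q → 4.660 m³/s, C = (4.310·0.9085 + 0.3500·10.90)/4.660 = 1.659 mg/L.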